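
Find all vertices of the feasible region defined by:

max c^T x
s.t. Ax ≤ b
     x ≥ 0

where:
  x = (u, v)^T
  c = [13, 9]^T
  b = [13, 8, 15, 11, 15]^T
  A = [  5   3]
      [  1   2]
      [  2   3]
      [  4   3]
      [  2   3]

(0, 0), (2.6, 0), (2, 1), (0, 3.667)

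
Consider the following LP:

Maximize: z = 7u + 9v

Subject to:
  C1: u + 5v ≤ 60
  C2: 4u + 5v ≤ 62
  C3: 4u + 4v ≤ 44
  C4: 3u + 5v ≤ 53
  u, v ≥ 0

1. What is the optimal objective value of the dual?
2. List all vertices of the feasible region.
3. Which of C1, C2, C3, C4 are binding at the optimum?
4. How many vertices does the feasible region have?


1. 97
2. (0, 0), (11, 0), (1, 10), (0, 10.6)
3. C3, C4
4. 4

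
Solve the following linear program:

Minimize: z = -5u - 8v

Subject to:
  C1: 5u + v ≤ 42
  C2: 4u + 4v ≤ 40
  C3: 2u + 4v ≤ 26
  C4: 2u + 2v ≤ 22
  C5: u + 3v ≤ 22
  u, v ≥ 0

Evaluate the objective at each vertex of the feasible region:
  z(0, 0) = 0
  z(8.4, 0) = -42
  z(8, 2) = -56
  z(7, 3) = -59  ←
  z(0, 6.5) = -52
The minimum is at u = 7, v = 3.

u = 7, v = 3, z = -59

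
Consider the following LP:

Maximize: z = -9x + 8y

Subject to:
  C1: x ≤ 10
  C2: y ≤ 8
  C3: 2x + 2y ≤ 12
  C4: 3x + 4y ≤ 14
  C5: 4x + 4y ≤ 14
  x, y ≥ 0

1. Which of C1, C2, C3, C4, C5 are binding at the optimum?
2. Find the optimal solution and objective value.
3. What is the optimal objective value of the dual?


1. C4, C5
2. x = 0, y = 3.5, z = 28
3. 28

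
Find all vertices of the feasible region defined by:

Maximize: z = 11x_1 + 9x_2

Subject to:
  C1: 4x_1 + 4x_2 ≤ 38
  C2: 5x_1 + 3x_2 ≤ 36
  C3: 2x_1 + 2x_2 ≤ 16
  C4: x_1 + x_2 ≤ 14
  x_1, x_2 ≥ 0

(0, 0), (7.2, 0), (6, 2), (0, 8)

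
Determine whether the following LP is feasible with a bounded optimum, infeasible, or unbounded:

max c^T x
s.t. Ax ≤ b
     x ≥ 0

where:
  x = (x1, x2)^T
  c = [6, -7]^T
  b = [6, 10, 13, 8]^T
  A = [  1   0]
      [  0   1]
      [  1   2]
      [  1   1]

Feasible with a bounded optimal solution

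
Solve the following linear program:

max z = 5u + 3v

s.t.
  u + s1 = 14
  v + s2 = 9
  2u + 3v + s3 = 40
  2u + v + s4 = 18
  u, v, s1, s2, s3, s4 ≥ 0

Evaluate the objective at each vertex of the feasible region:
  z(0, 0) = 0
  z(9, 0) = 45
  z(4.5, 9) = 49.5  ←
  z(0, 9) = 27
The maximum is at u = 4.5, v = 9.

u = 4.5, v = 9, z = 49.5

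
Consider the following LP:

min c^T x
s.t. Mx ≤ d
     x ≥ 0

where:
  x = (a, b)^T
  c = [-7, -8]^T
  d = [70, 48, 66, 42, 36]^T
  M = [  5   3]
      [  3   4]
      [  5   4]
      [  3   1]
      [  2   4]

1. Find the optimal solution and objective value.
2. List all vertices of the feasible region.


1. a = 10, b = 4, z = -102
2. (0, 0), (13.2, 0), (10, 4), (0, 9)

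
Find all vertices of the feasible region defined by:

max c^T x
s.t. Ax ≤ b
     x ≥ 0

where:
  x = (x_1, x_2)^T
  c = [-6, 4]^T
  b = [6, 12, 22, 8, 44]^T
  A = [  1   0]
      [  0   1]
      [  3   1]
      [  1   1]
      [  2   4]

(0, 0), (6, 0), (6, 2), (0, 8)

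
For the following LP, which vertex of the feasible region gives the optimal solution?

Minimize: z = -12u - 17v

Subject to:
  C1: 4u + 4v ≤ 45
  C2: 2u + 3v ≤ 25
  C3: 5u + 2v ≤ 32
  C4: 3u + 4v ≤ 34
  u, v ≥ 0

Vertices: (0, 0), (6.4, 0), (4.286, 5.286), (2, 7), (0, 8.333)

Evaluate the objective at each vertex of the feasible region:
  z(0, 0) = 0
  z(6.4, 0) = -76.8
  z(4.286, 5.286) = -141.3
  z(2, 7) = -143  ←
  z(0, 8.333) = -141.7
The minimum is at u = 2, v = 7.

(2, 7)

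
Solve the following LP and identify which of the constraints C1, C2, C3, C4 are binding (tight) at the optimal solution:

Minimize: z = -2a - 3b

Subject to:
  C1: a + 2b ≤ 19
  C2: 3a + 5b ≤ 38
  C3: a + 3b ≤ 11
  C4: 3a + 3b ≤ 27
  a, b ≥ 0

At a = 8, b = 1, compute slack b - a·x for each constraint:
  C1: 19 − 10 = 9  (slack)
  C2: 38 − 29 = 9  (slack)
  C3: 11 − 11 = 0  (binding)
  C4: 27 − 27 = 0  (binding)

Optimal: a = 8, b = 1
Binding: C3, C4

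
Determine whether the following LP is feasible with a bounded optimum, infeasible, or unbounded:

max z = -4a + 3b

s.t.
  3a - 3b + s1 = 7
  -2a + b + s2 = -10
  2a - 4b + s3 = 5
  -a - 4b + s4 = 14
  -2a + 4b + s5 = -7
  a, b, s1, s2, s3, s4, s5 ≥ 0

Infeasible (no feasible solution exists)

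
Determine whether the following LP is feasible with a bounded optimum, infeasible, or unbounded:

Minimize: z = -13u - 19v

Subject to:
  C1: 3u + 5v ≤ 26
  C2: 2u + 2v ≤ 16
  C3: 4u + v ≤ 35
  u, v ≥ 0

Feasible with a bounded optimal solution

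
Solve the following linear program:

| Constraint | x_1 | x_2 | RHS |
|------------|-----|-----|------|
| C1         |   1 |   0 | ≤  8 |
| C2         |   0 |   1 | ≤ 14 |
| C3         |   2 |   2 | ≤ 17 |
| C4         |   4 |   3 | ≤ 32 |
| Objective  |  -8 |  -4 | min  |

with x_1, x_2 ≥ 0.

Evaluate the objective at each vertex of the feasible region:
  z(0, 0) = 0
  z(8, 0) = -64  ←
  z(6.5, 2) = -60
  z(0, 8.5) = -34
The minimum is at x_1 = 8, x_2 = 0.

x_1 = 8, x_2 = 0, z = -64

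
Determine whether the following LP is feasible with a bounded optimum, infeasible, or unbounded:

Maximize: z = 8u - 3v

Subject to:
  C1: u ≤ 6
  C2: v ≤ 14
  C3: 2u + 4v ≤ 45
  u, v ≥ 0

Feasible with a bounded optimal solution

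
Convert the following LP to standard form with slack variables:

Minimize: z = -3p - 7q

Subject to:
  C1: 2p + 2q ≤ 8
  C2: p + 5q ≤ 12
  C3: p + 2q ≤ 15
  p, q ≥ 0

min z = -3p - 7q

s.t.
  2p + 2q + s1 = 8
  p + 5q + s2 = 12
  p + 2q + s3 = 15
  p, q, s1, s2, s3 ≥ 0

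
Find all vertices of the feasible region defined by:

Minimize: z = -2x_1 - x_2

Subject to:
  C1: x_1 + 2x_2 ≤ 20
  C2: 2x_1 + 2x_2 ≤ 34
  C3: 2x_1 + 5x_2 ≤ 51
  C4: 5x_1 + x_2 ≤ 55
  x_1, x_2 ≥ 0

(0, 0), (11, 0), (10, 5), (0, 10)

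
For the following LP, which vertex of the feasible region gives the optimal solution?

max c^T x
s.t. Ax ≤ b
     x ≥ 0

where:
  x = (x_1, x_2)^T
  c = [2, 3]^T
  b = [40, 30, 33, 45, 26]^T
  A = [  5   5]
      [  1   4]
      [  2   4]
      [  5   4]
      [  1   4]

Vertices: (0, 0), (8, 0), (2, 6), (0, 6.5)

Evaluate the objective at each vertex of the feasible region:
  z(0, 0) = 0
  z(8, 0) = 16
  z(2, 6) = 22  ←
  z(0, 6.5) = 19.5
The maximum is at x_1 = 2, x_2 = 6.

(2, 6)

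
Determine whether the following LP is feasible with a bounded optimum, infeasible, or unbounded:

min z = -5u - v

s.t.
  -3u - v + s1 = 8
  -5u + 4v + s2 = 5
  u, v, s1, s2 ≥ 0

Unbounded (objective can decrease without bound)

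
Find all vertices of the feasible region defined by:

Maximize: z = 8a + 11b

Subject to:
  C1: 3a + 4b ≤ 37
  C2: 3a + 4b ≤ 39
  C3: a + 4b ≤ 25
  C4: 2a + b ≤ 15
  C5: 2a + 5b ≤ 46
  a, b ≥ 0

(0, 0), (7.5, 0), (5, 5), (0, 6.25)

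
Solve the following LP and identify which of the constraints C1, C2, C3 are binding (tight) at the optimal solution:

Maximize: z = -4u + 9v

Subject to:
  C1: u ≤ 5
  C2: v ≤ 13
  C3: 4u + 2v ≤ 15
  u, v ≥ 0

At u = 0, v = 7.5, compute slack b - a·x for each constraint:
  C1: 5 − 0 = 5  (slack)
  C2: 13 − 7.5 = 5.5  (slack)
  C3: 15 − 15 = 0  (binding)

Optimal: u = 0, v = 7.5
Binding: C3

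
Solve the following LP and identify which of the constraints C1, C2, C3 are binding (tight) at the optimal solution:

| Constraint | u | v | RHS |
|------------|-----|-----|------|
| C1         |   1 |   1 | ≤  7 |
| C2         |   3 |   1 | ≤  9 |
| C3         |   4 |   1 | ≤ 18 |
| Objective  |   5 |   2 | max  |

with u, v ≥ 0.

At u = 1, v = 6, compute slack b - a·x for each constraint:
  C1: 7 − 7 = 0  (binding)
  C2: 9 − 9 = 0  (binding)
  C3: 18 − 10 = 8  (slack)

Optimal: u = 1, v = 6
Binding: C1, C2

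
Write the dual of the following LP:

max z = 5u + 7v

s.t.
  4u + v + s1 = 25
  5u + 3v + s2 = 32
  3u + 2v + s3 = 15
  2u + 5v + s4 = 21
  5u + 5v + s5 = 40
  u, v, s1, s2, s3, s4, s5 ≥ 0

Primal max cᵀx s.t. Ax ≤ b, x ≥ 0  →  Dual min bᵀy s.t. Aᵀy ≥ c, y ≥ 0.

Minimize: z = 25y1 + 32y2 + 15y3 + 21y4 + 40y5

Subject to:
  4y1 + 5y2 + 3y3 + 2y4 + 5y5 ≥ 5
  y1 + 3y2 + 2y3 + 5y4 + 5y5 ≥ 7
  y1, y2, y3, y4, y5 ≥ 0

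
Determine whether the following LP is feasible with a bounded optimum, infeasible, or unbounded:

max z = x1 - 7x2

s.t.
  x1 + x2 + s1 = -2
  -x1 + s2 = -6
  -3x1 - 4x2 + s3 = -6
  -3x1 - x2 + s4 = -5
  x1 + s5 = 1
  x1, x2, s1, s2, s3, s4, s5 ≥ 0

Infeasible (no feasible solution exists)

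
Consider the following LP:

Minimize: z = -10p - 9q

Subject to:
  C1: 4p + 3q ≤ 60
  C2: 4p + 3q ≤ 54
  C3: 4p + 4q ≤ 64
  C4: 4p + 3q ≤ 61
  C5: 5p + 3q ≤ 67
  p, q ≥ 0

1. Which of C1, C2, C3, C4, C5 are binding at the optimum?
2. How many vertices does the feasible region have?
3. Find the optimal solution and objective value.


1. C2, C3
2. 5
3. p = 6, q = 10, z = -150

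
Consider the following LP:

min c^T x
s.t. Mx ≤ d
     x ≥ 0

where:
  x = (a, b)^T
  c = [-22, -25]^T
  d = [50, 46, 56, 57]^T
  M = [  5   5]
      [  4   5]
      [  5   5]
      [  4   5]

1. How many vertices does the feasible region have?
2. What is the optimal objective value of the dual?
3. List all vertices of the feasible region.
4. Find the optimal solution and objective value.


1. 4
2. -238
3. (0, 0), (10, 0), (4, 6), (0, 9.2)
4. a = 4, b = 6, z = -238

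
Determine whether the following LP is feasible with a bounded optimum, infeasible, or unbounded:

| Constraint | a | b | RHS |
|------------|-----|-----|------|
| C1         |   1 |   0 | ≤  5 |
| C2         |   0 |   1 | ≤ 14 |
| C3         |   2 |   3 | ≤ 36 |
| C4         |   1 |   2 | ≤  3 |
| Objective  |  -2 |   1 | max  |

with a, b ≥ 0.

Feasible with a bounded optimal solution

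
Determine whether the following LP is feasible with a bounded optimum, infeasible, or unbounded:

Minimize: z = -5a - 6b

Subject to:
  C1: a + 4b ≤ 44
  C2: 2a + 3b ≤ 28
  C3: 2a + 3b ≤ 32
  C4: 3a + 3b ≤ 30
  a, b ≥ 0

Feasible with a bounded optimal solution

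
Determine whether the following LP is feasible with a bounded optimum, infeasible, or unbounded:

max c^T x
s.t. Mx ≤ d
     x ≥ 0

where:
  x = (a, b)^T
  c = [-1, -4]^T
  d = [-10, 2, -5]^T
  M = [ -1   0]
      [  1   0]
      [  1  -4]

Infeasible (no feasible solution exists)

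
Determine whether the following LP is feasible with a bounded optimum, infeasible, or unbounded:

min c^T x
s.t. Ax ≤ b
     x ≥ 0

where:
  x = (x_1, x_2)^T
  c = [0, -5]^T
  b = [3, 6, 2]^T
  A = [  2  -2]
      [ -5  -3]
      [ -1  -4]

Unbounded (objective can decrease without bound)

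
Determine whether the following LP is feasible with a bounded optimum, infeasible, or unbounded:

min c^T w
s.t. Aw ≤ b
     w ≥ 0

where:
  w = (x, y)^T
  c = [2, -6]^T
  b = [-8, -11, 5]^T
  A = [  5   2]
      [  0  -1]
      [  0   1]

Infeasible (no feasible solution exists)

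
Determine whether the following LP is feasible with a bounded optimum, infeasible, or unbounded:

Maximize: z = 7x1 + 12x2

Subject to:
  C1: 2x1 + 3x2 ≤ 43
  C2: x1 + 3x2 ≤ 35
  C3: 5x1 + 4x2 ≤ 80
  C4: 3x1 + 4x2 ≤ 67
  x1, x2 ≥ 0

Feasible with a bounded optimal solution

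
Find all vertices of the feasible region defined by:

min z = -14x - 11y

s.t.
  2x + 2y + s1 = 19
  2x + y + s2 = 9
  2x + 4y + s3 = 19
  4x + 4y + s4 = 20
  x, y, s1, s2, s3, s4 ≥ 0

(0, 0), (4.5, 0), (4, 1), (0.5, 4.5), (0, 4.75)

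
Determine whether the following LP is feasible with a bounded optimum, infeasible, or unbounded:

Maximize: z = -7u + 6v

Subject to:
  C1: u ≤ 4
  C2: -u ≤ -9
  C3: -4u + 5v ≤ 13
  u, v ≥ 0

Infeasible (no feasible solution exists)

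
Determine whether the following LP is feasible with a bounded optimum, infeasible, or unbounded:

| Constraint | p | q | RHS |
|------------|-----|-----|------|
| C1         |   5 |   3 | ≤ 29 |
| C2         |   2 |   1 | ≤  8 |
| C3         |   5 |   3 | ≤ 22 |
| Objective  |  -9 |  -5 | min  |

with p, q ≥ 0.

Feasible with a bounded optimal solution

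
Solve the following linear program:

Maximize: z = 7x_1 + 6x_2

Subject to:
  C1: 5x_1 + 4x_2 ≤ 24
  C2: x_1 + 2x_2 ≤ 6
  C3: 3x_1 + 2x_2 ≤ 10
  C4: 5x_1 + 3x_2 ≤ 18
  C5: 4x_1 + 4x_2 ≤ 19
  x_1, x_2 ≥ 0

Evaluate the objective at each vertex of the feasible region:
  z(0, 0) = 0
  z(3.333, 0) = 23.33
  z(2, 2) = 26  ←
  z(0, 3) = 18
The maximum is at x_1 = 2, x_2 = 2.

x_1 = 2, x_2 = 2, z = 26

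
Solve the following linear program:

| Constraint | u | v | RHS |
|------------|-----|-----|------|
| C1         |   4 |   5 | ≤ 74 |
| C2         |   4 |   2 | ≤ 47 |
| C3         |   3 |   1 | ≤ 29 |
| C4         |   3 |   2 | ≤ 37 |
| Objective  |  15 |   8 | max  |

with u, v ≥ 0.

Evaluate the objective at each vertex of the feasible region:
  z(0, 0) = 0
  z(9.667, 0) = 145
  z(7, 8) = 169  ←
  z(5.286, 10.57) = 163.9
  z(0, 14.8) = 118.4
The maximum is at u = 7, v = 8.

u = 7, v = 8, z = 169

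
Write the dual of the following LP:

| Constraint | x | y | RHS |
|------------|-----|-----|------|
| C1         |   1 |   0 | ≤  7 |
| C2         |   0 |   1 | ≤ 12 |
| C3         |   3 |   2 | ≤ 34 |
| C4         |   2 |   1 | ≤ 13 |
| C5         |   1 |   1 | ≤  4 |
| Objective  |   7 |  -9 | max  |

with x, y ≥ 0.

Primal max cᵀx s.t. Ax ≤ b, x ≥ 0  →  Dual min bᵀy s.t. Aᵀy ≥ c, y ≥ 0.

Minimize: z = 7y1 + 12y2 + 34y3 + 13y4 + 4y5

Subject to:
  y1 + 3y3 + 2y4 + y5 ≥ 7
  y2 + 2y3 + y4 + y5 ≥ -9
  y1, y2, y3, y4, y5 ≥ 0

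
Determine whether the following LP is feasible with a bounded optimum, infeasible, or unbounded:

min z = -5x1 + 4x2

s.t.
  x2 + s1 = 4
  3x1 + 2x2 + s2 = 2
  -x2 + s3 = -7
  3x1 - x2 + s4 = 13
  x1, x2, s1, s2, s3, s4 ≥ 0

Infeasible (no feasible solution exists)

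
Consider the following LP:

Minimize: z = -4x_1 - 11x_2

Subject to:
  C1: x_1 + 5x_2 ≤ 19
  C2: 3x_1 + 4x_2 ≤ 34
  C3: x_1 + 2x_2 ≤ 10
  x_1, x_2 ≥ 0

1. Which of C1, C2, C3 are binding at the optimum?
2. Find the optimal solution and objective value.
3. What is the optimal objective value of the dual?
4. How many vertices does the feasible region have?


1. C1, C3
2. x_1 = 4, x_2 = 3, z = -49
3. -49
4. 4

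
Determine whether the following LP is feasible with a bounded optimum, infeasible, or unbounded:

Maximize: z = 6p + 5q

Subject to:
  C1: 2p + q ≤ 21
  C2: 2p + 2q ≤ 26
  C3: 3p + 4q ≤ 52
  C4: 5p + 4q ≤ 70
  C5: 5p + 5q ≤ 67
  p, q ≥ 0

Feasible with a bounded optimal solution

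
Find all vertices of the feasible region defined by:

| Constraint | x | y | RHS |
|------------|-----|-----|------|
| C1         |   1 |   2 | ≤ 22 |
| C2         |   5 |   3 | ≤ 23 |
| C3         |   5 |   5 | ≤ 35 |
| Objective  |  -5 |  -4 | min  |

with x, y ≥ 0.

(0, 0), (4.6, 0), (1, 6), (0, 7)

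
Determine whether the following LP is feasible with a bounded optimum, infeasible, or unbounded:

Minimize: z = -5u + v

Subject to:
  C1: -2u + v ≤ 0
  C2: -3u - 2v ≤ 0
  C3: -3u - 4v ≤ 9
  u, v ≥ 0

Unbounded (objective can decrease without bound)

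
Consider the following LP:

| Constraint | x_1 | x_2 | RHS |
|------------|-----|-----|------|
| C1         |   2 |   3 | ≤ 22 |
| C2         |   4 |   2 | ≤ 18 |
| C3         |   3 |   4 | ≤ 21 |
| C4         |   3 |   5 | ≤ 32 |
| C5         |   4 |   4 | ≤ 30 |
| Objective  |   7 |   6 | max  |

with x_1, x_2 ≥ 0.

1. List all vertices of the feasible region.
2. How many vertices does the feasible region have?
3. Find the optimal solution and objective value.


1. (0, 0), (4.5, 0), (3, 3), (0, 5.25)
2. 4
3. x_1 = 3, x_2 = 3, z = 39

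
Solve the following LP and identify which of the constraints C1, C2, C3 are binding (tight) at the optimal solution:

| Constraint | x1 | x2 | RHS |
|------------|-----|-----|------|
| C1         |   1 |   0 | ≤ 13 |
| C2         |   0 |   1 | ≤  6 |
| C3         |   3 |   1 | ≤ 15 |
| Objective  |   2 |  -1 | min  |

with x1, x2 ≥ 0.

At x1 = 0, x2 = 6, compute slack b - a·x for each constraint:
  C1: 13 − 0 = 13  (slack)
  C2: 6 − 6 = 0  (binding)
  C3: 15 − 6 = 9  (slack)

Optimal: x1 = 0, x2 = 6
Binding: C2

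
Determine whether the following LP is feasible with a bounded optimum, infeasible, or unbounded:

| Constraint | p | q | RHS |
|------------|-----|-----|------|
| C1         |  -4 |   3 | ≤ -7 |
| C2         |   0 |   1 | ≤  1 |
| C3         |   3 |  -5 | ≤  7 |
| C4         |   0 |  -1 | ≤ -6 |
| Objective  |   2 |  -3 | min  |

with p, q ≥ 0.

Infeasible (no feasible solution exists)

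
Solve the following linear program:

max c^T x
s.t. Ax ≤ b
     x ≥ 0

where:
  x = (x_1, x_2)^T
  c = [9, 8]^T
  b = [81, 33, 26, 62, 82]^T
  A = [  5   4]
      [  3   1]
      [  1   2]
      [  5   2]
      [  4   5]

Evaluate the objective at each vertex of the feasible region:
  z(0, 0) = 0
  z(11, 0) = 99
  z(8, 9) = 144  ←
  z(0, 13) = 104
The maximum is at x_1 = 8, x_2 = 9.

x_1 = 8, x_2 = 9, z = 144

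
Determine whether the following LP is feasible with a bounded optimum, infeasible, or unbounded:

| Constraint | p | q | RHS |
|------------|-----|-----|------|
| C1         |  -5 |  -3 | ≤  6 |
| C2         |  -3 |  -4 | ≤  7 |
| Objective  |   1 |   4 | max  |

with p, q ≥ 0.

Unbounded (objective can increase without bound)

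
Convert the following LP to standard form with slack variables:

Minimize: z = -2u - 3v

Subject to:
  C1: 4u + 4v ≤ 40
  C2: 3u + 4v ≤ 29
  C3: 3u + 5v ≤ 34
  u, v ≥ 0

min z = -2u - 3v

s.t.
  4u + 4v + s1 = 40
  3u + 4v + s2 = 29
  3u + 5v + s3 = 34
  u, v, s1, s2, s3 ≥ 0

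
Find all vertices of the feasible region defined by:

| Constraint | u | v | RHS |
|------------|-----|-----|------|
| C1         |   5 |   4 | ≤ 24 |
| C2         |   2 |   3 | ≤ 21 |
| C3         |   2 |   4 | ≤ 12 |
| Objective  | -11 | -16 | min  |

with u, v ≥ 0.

(0, 0), (4.8, 0), (4, 1), (0, 3)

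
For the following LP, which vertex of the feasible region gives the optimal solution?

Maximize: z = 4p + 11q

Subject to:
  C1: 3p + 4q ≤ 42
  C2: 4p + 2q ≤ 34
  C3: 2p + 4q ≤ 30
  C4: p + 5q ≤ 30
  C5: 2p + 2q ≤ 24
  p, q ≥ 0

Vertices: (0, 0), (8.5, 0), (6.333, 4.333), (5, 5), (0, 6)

Evaluate the objective at each vertex of the feasible region:
  z(0, 0) = 0
  z(8.5, 0) = 34
  z(6.333, 4.333) = 73
  z(5, 5) = 75  ←
  z(0, 6) = 66
The maximum is at p = 5, q = 5.

(5, 5)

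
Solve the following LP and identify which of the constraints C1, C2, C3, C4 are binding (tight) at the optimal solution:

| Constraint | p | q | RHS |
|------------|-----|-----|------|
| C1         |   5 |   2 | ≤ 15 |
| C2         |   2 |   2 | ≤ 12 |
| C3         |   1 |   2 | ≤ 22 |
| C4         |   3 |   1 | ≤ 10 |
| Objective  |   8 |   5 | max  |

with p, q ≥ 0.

At p = 1, q = 5, compute slack b - a·x for each constraint:
  C1: 15 − 15 = 0  (binding)
  C2: 12 − 12 = 0  (binding)
  C3: 22 − 11 = 11  (slack)
  C4: 10 − 8 = 2  (slack)

Optimal: p = 1, q = 5
Binding: C1, C2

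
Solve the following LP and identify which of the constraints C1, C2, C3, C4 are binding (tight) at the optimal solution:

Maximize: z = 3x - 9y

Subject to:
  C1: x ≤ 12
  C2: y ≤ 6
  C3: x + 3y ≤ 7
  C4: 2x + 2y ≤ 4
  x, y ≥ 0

At x = 2, y = 0, compute slack b - a·x for each constraint:
  C1: 12 − 2 = 10  (slack)
  C2: 6 − 0 = 6  (slack)
  C3: 7 − 2 = 5  (slack)
  C4: 4 − 4 = 0  (binding)

Optimal: x = 2, y = 0
Binding: C4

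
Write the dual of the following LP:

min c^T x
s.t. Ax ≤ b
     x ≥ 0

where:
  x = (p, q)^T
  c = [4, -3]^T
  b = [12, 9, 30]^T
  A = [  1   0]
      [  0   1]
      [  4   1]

Primal min cᵀx s.t. Ax ≤ b, x ≥ 0  →  Dual max −bᵀy s.t. Aᵀy ≥ −c, y ≥ 0.

Maximize: z = -12y1 - 9y2 - 30y3

Subject to:
  y1 + 4y3 ≥ -4
  y2 + y3 ≥ 3
  y1, y2, y3 ≥ 0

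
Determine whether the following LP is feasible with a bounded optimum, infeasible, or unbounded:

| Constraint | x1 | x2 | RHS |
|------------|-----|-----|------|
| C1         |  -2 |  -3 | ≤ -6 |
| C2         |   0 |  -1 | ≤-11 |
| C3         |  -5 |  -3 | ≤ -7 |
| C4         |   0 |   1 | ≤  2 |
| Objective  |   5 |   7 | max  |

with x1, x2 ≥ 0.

Infeasible (no feasible solution exists)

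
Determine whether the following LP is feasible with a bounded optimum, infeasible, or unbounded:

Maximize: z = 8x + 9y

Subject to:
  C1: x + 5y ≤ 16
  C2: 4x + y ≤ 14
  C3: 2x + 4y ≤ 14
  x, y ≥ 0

Feasible with a bounded optimal solution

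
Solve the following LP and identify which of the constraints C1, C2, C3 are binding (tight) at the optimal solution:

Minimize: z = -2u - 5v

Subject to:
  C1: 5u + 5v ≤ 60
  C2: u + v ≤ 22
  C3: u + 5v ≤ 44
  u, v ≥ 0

At u = 4, v = 8, compute slack b - a·x for each constraint:
  C1: 60 − 60 = 0  (binding)
  C2: 22 − 12 = 10  (slack)
  C3: 44 − 44 = 0  (binding)

Optimal: u = 4, v = 8
Binding: C1, C3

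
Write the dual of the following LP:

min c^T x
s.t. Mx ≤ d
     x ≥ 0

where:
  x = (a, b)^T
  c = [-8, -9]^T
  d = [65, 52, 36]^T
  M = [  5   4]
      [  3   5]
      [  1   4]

Primal min cᵀx s.t. Ax ≤ b, x ≥ 0  →  Dual max −bᵀy s.t. Aᵀy ≥ −c, y ≥ 0.

Maximize: z = -65y1 - 52y2 - 36y3

Subject to:
  5y1 + 3y2 + y3 ≥ 8
  4y1 + 5y2 + 4y3 ≥ 9
  y1, y2, y3 ≥ 0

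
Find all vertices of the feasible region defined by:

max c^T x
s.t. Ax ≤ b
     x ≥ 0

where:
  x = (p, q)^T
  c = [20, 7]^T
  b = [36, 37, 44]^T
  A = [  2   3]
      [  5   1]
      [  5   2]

(0, 0), (7.4, 0), (6, 7), (5.455, 8.364), (0, 12)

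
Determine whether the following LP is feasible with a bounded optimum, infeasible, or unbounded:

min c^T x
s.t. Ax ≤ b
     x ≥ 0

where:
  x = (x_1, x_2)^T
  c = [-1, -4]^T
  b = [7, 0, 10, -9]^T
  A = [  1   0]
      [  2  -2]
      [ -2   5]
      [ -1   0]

Infeasible (no feasible solution exists)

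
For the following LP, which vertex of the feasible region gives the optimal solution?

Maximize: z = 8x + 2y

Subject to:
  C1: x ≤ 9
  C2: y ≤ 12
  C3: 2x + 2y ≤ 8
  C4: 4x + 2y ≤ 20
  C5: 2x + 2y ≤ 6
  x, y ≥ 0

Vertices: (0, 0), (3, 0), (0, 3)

Evaluate the objective at each vertex of the feasible region:
  z(0, 0) = 0
  z(3, 0) = 24  ←
  z(0, 3) = 6
The maximum is at x = 3, y = 0.

(3, 0)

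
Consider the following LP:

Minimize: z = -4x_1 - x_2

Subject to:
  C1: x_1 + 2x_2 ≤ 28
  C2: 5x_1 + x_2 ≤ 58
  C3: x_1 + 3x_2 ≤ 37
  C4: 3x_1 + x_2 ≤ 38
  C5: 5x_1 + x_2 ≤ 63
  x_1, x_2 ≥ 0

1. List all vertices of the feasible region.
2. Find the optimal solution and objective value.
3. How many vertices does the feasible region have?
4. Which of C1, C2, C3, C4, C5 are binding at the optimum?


1. (0, 0), (11.6, 0), (10, 8), (9.625, 9.125), (0, 12.33)
2. x_1 = 10, x_2 = 8, z = -48
3. 5
4. C2, C4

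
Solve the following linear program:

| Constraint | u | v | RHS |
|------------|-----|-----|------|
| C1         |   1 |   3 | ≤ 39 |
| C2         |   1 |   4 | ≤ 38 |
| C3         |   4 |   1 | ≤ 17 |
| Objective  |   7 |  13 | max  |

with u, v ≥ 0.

Evaluate the objective at each vertex of the feasible region:
  z(0, 0) = 0
  z(4.25, 0) = 29.75
  z(2, 9) = 131  ←
  z(0, 9.5) = 123.5
The maximum is at u = 2, v = 9.

u = 2, v = 9, z = 131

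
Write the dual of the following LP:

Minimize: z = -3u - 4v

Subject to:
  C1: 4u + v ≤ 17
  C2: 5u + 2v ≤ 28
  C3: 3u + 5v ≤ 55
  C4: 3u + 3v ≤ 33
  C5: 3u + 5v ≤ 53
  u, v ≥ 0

Primal min cᵀx s.t. Ax ≤ b, x ≥ 0  →  Dual max −bᵀy s.t. Aᵀy ≥ −c, y ≥ 0.

Maximize: z = -17y1 - 28y2 - 55y3 - 33y4 - 53y5

Subject to:
  4y1 + 5y2 + 3y3 + 3y4 + 3y5 ≥ 3
  y1 + 2y2 + 5y3 + 3y4 + 5y5 ≥ 4
  y1, y2, y3, y4, y5 ≥ 0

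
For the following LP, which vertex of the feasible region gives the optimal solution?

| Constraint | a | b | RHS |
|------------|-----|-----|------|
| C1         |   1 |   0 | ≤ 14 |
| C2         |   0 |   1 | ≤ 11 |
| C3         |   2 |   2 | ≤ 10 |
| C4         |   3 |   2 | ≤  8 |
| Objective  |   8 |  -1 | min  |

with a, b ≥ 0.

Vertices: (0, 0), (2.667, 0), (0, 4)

Evaluate the objective at each vertex of the feasible region:
  z(0, 0) = 0
  z(2.667, 0) = 21.33
  z(0, 4) = -4  ←
The minimum is at a = 0, b = 4.

(0, 4)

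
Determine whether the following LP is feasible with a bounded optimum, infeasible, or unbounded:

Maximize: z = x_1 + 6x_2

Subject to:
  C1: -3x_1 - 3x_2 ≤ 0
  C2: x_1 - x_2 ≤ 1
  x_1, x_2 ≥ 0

Unbounded (objective can increase without bound)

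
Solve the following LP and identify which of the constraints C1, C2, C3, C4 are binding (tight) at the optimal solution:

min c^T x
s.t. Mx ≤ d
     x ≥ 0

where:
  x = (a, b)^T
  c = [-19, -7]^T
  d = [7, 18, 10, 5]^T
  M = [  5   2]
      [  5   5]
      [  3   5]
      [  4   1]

At a = 1, b = 1, compute slack b - a·x for each constraint:
  C1: 7 − 7 = 0  (binding)
  C2: 18 − 10 = 8  (slack)
  C3: 10 − 8 = 2  (slack)
  C4: 5 − 5 = 0  (binding)

Optimal: a = 1, b = 1
Binding: C1, C4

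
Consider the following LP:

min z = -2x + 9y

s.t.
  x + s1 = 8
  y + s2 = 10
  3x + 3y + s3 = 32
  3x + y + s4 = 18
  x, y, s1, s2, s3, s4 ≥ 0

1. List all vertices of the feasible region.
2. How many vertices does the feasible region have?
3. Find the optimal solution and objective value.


1. (0, 0), (6, 0), (3.667, 7), (0.6667, 10), (0, 10)
2. 5
3. x = 6, y = 0, z = -12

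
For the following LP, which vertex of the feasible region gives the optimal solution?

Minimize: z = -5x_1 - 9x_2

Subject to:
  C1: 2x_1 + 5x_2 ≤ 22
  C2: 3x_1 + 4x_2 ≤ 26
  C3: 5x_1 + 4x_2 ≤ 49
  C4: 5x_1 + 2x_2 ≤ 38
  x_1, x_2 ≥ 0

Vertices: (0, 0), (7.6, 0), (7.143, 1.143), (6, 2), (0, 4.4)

Evaluate the objective at each vertex of the feasible region:
  z(0, 0) = 0
  z(7.6, 0) = -38
  z(7.143, 1.143) = -46
  z(6, 2) = -48  ←
  z(0, 4.4) = -39.6
The minimum is at x_1 = 6, x_2 = 2.

(6, 2)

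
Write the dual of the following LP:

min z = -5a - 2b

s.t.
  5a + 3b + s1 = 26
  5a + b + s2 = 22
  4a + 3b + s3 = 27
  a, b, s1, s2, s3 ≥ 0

Primal min cᵀx s.t. Ax ≤ b, x ≥ 0  →  Dual max −bᵀy s.t. Aᵀy ≥ −c, y ≥ 0.

Maximize: z = -26y1 - 22y2 - 27y3

Subject to:
  5y1 + 5y2 + 4y3 ≥ 5
  3y1 + y2 + 3y3 ≥ 2
  y1, y2, y3 ≥ 0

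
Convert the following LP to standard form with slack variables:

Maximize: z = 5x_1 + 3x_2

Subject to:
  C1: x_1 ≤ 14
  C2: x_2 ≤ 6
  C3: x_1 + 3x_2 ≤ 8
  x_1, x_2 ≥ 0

max z = 5x_1 + 3x_2

s.t.
  x_1 + s1 = 14
  x_2 + s2 = 6
  x_1 + 3x_2 + s3 = 8
  x_1, x_2, s1, s2, s3 ≥ 0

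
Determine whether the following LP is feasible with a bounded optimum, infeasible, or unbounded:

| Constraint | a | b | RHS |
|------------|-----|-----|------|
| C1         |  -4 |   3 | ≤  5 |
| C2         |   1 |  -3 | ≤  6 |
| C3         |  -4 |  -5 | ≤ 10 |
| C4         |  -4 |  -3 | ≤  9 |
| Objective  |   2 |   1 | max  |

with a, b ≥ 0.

Unbounded (objective can increase without bound)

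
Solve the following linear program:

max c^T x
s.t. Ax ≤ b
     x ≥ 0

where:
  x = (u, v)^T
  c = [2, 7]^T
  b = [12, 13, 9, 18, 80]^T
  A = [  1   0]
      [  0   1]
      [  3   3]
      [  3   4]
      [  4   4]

Evaluate the objective at each vertex of the feasible region:
  z(0, 0) = 0
  z(3, 0) = 6
  z(0, 3) = 21  ←
The maximum is at u = 0, v = 3.

u = 0, v = 3, z = 21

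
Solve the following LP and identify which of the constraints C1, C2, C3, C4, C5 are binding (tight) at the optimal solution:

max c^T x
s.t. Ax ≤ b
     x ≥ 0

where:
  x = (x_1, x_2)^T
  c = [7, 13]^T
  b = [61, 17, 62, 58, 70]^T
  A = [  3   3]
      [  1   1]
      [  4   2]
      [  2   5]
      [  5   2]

At x_1 = 9, x_2 = 8, compute slack b - a·x for each constraint:
  C1: 61 − 51 = 10  (slack)
  C2: 17 − 17 = 0  (binding)
  C3: 62 − 52 = 10  (slack)
  C4: 58 − 58 = 0  (binding)
  C5: 70 − 61 = 9  (slack)

Optimal: x_1 = 9, x_2 = 8
Binding: C2, C4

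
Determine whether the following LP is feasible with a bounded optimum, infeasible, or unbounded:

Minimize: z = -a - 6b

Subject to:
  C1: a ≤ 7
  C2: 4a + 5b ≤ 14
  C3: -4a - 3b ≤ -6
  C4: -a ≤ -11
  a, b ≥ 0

Infeasible (no feasible solution exists)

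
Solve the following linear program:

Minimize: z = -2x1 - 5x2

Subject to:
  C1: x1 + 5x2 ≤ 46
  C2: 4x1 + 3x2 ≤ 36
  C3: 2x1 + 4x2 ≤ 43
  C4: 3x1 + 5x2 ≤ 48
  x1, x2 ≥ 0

Evaluate the objective at each vertex of the feasible region:
  z(0, 0) = 0
  z(9, 0) = -18
  z(3.273, 7.636) = -44.73
  z(1, 9) = -47  ←
  z(0, 9.2) = -46
The minimum is at x1 = 1, x2 = 9.

x1 = 1, x2 = 9, z = -47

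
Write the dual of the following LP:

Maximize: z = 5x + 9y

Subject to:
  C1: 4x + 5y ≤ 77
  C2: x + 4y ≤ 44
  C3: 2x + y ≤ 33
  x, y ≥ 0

Primal max cᵀx s.t. Ax ≤ b, x ≥ 0  →  Dual min bᵀy s.t. Aᵀy ≥ c, y ≥ 0.

Minimize: z = 77y1 + 44y2 + 33y3

Subject to:
  4y1 + y2 + 2y3 ≥ 5
  5y1 + 4y2 + y3 ≥ 9
  y1, y2, y3 ≥ 0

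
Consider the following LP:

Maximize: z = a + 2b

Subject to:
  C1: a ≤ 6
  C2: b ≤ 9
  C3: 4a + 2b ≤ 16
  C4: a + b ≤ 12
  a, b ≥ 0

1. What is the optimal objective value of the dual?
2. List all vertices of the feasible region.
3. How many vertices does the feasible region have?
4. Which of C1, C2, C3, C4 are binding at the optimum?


1. 16
2. (0, 0), (4, 0), (0, 8)
3. 3
4. C3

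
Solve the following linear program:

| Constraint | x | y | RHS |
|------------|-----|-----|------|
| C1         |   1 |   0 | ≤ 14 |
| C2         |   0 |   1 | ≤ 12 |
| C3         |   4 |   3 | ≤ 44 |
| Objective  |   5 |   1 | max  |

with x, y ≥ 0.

Evaluate the objective at each vertex of the feasible region:
  z(0, 0) = 0
  z(11, 0) = 55  ←
  z(2, 12) = 22
  z(0, 12) = 12
The maximum is at x = 11, y = 0.

x = 11, y = 0, z = 55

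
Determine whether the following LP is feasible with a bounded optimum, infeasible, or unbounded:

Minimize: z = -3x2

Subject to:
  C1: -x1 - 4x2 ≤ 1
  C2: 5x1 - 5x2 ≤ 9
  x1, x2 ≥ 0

Unbounded (objective can decrease without bound)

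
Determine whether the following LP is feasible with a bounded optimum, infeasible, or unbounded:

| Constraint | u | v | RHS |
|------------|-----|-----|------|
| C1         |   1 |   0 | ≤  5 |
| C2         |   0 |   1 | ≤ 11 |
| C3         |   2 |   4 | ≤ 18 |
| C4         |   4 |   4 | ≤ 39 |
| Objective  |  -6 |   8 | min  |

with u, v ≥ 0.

Feasible with a bounded optimal solution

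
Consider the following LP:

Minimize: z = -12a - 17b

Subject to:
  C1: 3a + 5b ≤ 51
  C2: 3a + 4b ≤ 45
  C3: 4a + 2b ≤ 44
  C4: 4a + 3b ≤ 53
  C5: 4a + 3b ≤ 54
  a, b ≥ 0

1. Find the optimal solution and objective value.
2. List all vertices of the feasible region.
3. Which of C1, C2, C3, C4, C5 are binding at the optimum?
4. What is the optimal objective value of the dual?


1. a = 7, b = 6, z = -186
2. (0, 0), (11, 0), (8.6, 4.8), (7, 6), (0, 10.2)
3. C1, C2
4. -186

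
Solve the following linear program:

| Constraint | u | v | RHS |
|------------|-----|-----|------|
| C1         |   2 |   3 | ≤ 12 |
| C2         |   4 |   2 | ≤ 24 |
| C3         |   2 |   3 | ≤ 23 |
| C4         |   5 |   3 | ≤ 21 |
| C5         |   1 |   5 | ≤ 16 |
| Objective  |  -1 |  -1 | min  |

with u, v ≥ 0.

Evaluate the objective at each vertex of the feasible region:
  z(0, 0) = 0
  z(4.2, 0) = -4.2
  z(3, 2) = -5  ←
  z(1.714, 2.857) = -4.571
  z(0, 3.2) = -3.2
The minimum is at u = 3, v = 2.

u = 3, v = 2, z = -5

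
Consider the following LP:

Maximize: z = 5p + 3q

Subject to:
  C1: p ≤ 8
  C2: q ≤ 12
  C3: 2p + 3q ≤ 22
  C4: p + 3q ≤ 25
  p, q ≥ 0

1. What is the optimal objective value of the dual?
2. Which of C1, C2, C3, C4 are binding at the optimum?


1. 46
2. C1, C3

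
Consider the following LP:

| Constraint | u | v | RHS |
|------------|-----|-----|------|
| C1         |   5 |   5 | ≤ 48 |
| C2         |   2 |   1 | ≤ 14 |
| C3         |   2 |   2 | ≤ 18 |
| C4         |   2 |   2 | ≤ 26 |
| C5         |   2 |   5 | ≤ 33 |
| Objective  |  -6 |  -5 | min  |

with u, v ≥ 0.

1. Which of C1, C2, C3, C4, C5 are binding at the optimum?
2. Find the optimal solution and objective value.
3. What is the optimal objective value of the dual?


1. C2, C3
2. u = 5, v = 4, z = -50
3. -50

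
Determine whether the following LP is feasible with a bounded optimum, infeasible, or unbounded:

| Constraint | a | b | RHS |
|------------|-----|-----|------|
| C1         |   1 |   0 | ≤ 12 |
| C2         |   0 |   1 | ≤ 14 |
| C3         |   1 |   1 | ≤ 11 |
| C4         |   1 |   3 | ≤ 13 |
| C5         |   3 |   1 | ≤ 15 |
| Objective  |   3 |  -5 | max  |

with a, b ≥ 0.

Feasible with a bounded optimal solution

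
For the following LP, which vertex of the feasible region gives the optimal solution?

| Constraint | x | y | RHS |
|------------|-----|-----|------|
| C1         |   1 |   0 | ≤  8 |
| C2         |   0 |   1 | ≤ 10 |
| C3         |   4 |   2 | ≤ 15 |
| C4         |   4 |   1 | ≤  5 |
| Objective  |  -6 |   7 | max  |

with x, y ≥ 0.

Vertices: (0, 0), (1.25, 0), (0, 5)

Evaluate the objective at each vertex of the feasible region:
  z(0, 0) = 0
  z(1.25, 0) = -7.5
  z(0, 5) = 35  ←
The maximum is at x = 0, y = 5.

(0, 5)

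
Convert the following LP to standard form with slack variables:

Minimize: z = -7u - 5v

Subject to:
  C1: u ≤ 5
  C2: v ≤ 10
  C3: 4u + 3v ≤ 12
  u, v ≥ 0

min z = -7u - 5v

s.t.
  u + s1 = 5
  v + s2 = 10
  4u + 3v + s3 = 12
  u, v, s1, s2, s3 ≥ 0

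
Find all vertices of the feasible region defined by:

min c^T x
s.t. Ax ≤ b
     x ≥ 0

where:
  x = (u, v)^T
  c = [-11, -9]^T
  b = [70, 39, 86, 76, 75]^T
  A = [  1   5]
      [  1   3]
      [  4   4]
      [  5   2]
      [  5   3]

(0, 0), (15, 0), (9, 10), (0, 13)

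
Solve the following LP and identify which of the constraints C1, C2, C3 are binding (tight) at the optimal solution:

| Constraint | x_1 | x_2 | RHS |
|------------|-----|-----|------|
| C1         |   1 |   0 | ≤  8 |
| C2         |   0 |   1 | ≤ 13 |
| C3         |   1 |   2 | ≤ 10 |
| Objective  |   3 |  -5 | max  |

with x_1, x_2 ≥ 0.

At x_1 = 8, x_2 = 0, compute slack b - a·x for each constraint:
  C1: 8 − 8 = 0  (binding)
  C2: 13 − 0 = 13  (slack)
  C3: 10 − 8 = 2  (slack)

Optimal: x_1 = 8, x_2 = 0
Binding: C1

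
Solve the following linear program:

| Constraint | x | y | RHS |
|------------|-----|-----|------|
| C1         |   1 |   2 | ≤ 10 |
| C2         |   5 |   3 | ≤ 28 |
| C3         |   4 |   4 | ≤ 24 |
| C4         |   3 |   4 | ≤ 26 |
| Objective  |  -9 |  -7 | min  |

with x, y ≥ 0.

Evaluate the objective at each vertex of the feasible region:
  z(0, 0) = 0
  z(5.6, 0) = -50.4
  z(5, 1) = -52  ←
  z(2, 4) = -46
  z(0, 5) = -35
The minimum is at x = 5, y = 1.

x = 5, y = 1, z = -52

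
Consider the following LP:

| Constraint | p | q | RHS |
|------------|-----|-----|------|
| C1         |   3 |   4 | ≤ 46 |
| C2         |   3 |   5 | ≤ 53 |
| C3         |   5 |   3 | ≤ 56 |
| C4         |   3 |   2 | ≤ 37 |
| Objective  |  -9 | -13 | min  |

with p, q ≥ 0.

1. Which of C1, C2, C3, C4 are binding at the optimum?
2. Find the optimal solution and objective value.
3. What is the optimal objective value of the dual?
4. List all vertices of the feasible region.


1. C1, C2
2. p = 6, q = 7, z = -145
3. -145
4. (0, 0), (11.2, 0), (7.818, 5.636), (6, 7), (0, 10.6)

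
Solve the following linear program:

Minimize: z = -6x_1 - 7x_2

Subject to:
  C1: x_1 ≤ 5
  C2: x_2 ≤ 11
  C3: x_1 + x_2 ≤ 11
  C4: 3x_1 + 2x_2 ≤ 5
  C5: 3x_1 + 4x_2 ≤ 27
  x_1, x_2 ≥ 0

Evaluate the objective at each vertex of the feasible region:
  z(0, 0) = 0
  z(1.667, 0) = -10
  z(0, 2.5) = -17.5  ←
The minimum is at x_1 = 0, x_2 = 2.5.

x_1 = 0, x_2 = 2.5, z = -17.5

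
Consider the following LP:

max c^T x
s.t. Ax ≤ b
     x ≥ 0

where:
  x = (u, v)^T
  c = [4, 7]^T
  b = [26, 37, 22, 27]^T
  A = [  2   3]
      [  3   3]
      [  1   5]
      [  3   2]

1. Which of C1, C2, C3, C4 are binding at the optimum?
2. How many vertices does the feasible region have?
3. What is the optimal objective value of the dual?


1. C3, C4
2. 4
3. 49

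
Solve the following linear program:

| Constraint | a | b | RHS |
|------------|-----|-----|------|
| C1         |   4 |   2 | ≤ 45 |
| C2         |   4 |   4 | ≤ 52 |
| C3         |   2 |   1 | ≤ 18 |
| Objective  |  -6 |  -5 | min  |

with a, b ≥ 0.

Evaluate the objective at each vertex of the feasible region:
  z(0, 0) = 0
  z(9, 0) = -54
  z(5, 8) = -70  ←
  z(0, 13) = -65
The minimum is at a = 5, b = 8.

a = 5, b = 8, z = -70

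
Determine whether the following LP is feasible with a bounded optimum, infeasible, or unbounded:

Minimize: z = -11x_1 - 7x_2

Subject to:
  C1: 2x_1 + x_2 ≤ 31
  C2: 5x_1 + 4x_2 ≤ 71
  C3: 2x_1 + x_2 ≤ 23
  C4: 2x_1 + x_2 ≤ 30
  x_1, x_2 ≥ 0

Feasible with a bounded optimal solution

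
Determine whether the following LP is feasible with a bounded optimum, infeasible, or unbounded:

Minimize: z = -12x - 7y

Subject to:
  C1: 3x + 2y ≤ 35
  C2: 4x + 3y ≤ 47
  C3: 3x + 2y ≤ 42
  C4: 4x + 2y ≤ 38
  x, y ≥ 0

Feasible with a bounded optimal solution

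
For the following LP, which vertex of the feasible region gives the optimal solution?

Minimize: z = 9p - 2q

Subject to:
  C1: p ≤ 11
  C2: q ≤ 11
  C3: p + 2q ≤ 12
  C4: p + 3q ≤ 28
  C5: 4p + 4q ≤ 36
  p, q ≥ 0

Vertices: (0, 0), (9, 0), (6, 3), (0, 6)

Evaluate the objective at each vertex of the feasible region:
  z(0, 0) = 0
  z(9, 0) = 81
  z(6, 3) = 48
  z(0, 6) = -12  ←
The minimum is at p = 0, q = 6.

(0, 6)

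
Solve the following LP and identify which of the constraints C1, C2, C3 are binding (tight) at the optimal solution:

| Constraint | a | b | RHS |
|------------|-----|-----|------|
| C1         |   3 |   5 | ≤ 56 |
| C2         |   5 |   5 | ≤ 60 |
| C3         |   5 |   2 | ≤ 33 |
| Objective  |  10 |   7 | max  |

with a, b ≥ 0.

At a = 3, b = 9, compute slack b - a·x for each constraint:
  C1: 56 − 54 = 2  (slack)
  C2: 60 − 60 = 0  (binding)
  C3: 33 − 33 = 0  (binding)

Optimal: a = 3, b = 9
Binding: C2, C3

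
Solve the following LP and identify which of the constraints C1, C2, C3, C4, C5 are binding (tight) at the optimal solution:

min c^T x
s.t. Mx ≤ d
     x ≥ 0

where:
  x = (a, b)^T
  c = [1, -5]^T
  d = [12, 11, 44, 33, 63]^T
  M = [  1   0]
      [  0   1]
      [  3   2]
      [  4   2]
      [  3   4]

At a = 0, b = 11, compute slack b - a·x for each constraint:
  C1: 12 − 0 = 12  (slack)
  C2: 11 − 11 = 0  (binding)
  C3: 44 − 22 = 22  (slack)
  C4: 33 − 22 = 11  (slack)
  C5: 63 − 44 = 19  (slack)

Optimal: a = 0, b = 11
Binding: C2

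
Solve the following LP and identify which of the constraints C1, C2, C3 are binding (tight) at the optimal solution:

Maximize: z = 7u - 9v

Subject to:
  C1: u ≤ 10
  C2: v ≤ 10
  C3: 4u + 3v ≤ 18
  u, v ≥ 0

At u = 4.5, v = 0, compute slack b - a·x for each constraint:
  C1: 10 − 4.5 = 5.5  (slack)
  C2: 10 − 0 = 10  (slack)
  C3: 18 − 18 = 0  (binding)

Optimal: u = 4.5, v = 0
Binding: C3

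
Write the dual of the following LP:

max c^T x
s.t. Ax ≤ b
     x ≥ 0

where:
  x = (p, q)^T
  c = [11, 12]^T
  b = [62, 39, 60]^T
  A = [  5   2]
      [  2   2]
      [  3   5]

Primal max cᵀx s.t. Ax ≤ b, x ≥ 0  →  Dual min bᵀy s.t. Aᵀy ≥ c, y ≥ 0.

Minimize: z = 62y1 + 39y2 + 60y3

Subject to:
  5y1 + 2y2 + 3y3 ≥ 11
  2y1 + 2y2 + 5y3 ≥ 12
  y1, y2, y3 ≥ 0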